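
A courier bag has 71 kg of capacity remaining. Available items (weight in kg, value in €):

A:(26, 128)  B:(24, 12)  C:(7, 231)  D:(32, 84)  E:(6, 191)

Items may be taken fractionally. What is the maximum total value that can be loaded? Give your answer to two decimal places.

634.00

Sort by value per unit weight and fill in that order.
Ratios (sorted): C 33.00, E 31.83, A 4.92, D 2.62, B 0.50
take C (7 @ 231); take E (6 @ 191); take A (26 @ 128); take D (32 @ 84). Capacity used 71/71.
Total value = 634.00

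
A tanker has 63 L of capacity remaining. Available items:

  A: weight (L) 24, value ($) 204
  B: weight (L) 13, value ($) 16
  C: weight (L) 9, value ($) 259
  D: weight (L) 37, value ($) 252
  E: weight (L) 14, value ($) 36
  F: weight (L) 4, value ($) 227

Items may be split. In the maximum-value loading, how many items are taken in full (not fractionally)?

3

Sort by value per unit weight and fill in that order.
Ratios (sorted): F 56.75, C 28.78, A 8.50, D 6.81, E 2.57, B 1.23
take F (4 @ 227); take C (9 @ 259); take A (24 @ 204); take 26/37 of D → 177.08. Capacity used 63/63.
3 item(s) taken whole; one partial (take 26/37 of D).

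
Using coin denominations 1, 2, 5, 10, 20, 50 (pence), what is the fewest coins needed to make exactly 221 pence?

Greedy: take as many of the largest coin as possible, then repeat with the remainder.
221 = 4×50 + 1×20 + 1×1
Total coins = 4 + 1 + 1 = 6

6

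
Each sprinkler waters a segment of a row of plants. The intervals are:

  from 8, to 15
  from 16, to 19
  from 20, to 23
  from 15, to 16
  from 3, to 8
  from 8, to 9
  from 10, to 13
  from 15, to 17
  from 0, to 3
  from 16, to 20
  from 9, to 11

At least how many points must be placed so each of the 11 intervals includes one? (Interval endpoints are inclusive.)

Sorted: [0,3] [3,8] [8,9] [9,11] [10,13] [8,15] [15,16] [15,17] [16,19] [16,20] [20,23]
{[0,3],[3,8]} hit by 3; {[8,9],[9,11]} hit by 9; {[10,13],[8,15]} hit by 13; {[15,16],[15,17],[16,19],[16,20]} hit by 16; {[20,23]} hit by 23.
Points: 3, 9, 13, 16, 23 (5 total).

5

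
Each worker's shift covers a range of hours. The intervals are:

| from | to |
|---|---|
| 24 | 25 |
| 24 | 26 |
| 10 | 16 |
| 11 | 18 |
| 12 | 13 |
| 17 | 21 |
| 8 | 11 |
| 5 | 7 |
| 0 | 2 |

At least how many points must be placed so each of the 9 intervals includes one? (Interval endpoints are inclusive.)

6

Sort by right endpoint; whenever an interval is uncovered, place a point at its right end.
Sorted: [0,2] [5,7] [8,11] [12,13] [10,16] [11,18] [17,21] [24,25] [24,26]
{[0,2]} hit by 2; {[5,7]} hit by 7; {[8,11]} hit by 11; {[12,13],[10,16],[11,18]} hit by 13; {[17,21]} hit by 21; {[24,25],[24,26]} hit by 25.
Points: 2, 7, 11, 13, 21, 25 (6 total).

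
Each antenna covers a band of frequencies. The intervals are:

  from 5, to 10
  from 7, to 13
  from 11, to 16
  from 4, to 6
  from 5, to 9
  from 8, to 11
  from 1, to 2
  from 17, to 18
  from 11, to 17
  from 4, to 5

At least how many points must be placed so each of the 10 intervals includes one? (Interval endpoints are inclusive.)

Sort by right endpoint; whenever an interval is uncovered, place a point at its right end.
Sorted: [1,2] [4,5] [4,6] [5,9] [5,10] [8,11] [7,13] [11,16] [11,17] [17,18]
{[1,2]} hit by 2; {[4,5],[4,6],[5,9],[5,10]} hit by 5; {[8,11],[7,13],[11,16],[11,17]} hit by 11; {[17,18]} hit by 18.
Points: 2, 5, 11, 18 (4 total).

4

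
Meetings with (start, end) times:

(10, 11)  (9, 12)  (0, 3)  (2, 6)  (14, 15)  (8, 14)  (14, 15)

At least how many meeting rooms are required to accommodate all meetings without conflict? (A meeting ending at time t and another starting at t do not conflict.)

Events (time:±→running): 0:+→1 2:+→2 3:-→1 6:-→0 8:+→1 9:+→2 10:+→3 … peak 3.

3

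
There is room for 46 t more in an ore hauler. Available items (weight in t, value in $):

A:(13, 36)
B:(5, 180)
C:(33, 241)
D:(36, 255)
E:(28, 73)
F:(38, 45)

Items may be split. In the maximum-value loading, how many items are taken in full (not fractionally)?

2

Sort by value per unit weight and fill in that order.
Order: B (180/5=36.00) > C (241/33=7.30) > D (255/36=7.08) > A (36/13=2.77) > E (73/28=2.61) > F (45/38=1.18)
Fill: take B (5 @ 180) → take C (33 @ 241) → take 8/36 of D → 56.67; 46/46 used.
2 item(s) taken whole; one partial (take 8/36 of D).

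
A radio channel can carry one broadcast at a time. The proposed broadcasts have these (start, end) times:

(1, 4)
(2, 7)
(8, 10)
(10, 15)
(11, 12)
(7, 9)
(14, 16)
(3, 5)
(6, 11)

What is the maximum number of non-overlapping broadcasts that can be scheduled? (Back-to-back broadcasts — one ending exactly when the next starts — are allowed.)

4

By end time: (1,4), (3,5), (2,7), (7,9), (8,10), (6,11), (11,12), (10,15), (14,16).
Pick (1,4); next start ≥ 4 → (7,9); next start ≥ 9 → (11,12); next start ≥ 12 → (14,16).
Selected 4 broadcasts.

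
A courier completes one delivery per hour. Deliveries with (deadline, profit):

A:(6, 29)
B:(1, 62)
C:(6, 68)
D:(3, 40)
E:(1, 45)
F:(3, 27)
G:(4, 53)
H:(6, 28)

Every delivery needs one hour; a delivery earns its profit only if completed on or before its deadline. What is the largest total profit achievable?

280

Take jobs in profit order; each goes to the latest open slot no later than its deadline.
By profit: C(d6,68), B(d1,62), G(d4,53), E(d1,45), D(d3,40), A(d6,29), H(d6,28), F(d3,27)
C→slot 6; B→slot 1; G→slot 4; E skipped; D→slot 3; A→slot 5; H→slot 2; F skipped.
Profit = 62 + 28 + 40 + 53 + 29 + 68 = 280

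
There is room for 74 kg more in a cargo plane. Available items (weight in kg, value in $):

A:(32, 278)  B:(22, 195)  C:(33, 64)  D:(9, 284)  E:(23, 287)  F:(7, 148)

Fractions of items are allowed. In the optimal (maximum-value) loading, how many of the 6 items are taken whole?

4

Greedy by value/weight ratio, highest first.
Order: D (284/9=31.56) > F (148/7=21.14) > E (287/23=12.48) > B (195/22=8.86) > A (278/32=8.69) > C (64/33=1.94)
Fill: take D (9 @ 284) → take F (7 @ 148) → take E (23 @ 287) → take B (22 @ 195) → take 13/32 of A → 112.94; 74/74 used.
4 item(s) taken whole; one partial (take 13/32 of A).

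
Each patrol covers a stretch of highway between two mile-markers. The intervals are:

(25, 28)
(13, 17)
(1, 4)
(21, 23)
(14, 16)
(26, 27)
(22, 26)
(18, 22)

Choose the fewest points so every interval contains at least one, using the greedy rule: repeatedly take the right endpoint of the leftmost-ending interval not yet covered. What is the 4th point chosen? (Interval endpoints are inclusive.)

27

Sorted: [1,4] [14,16] [13,17] [18,22] [21,23] [22,26] [26,27] [25,28]
{[1,4]} hit by 4; {[14,16],[13,17]} hit by 16; {[18,22],[21,23],[22,26]} hit by 22; {[26,27],[25,28]} hit by 27.
Points: 4, 16, 22, 27 (4 total).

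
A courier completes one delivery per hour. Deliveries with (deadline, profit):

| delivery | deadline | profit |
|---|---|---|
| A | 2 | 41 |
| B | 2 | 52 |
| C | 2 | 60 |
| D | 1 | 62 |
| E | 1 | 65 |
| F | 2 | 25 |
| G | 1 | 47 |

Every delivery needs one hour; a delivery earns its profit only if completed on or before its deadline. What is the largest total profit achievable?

125

Take jobs in profit order; each goes to the latest open slot no later than its deadline.
By profit: E(d1,65), D(d1,62), C(d2,60), B(d2,52), G(d1,47), A(d2,41), F(d2,25)
E→slot 1; D skipped; C→slot 2; B skipped; G skipped; A skipped; F skipped.
Profit = 65 + 60 = 125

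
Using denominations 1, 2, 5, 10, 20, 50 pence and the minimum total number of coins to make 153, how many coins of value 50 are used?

3

Greedy: take as many of the largest coin as possible, then repeat with the remainder.
153 = 3×50 + 1×2 + 1×1
Count of 50: 3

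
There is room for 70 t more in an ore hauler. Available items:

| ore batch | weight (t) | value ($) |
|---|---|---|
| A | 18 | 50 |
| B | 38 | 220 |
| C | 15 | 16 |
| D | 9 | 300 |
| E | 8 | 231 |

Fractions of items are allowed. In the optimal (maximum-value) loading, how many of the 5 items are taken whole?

Greedy by value/weight ratio, highest first.
Ratios (sorted): D 33.33, E 28.88, B 5.79, A 2.78, C 1.07
take D (9 @ 300); take E (8 @ 231); take B (38 @ 220); take 15/18 of A → 41.67. Capacity used 70/70.
3 item(s) taken whole; one partial (take 15/18 of A).

3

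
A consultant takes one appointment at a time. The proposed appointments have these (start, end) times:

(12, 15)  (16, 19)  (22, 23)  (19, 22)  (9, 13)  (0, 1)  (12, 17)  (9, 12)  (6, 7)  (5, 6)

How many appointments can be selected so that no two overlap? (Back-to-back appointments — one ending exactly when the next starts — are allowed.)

Sort by end time and greedily take each interval whose start is ≥ the last chosen end.
Sorted by end: (0,1)  (5,6)  (6,7)  (9,12)  (9,13)  (12,15)  (12,17)  (16,19)  (19,22)  (22,23)
take (0,1); take (5,6); take (6,7); take (9,12); skip (9,13); take (12,15); skip (12,17); take (16,19); take (19,22); take (22,23).
Selected 8 appointments.

8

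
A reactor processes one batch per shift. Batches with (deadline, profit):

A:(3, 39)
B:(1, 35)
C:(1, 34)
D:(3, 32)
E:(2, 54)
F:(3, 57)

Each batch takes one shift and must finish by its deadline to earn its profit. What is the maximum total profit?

Take jobs in profit order; each goes to the latest open slot no later than its deadline.
Profit order: F=57 E=54 A=39 B=35 C=34 D=32
Assign: F→slot 3, E→slot 2, A→slot 1, B skipped, C skipped, D skipped.
Slots: [1:A] [2:E] [3:F]
Profit = 39 + 54 + 57 = 150

150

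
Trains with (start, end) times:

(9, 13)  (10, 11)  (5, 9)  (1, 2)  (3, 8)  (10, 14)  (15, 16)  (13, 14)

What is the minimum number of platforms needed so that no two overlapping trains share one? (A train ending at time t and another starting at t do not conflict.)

starts: [1, 3, 5, 9, 10, 10, 13, 15]
ends:   [2, 8, 9, 11, 13, 14, 14, 16]
s1→1 e2→0 s3→1 s5→2 e8→1 e9→0 s9→1 s10→2 s10→3  — peak 3.

3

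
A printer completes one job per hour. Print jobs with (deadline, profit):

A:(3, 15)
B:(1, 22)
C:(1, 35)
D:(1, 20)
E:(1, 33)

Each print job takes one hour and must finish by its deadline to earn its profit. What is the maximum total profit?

50

Sort by profit descending; place each in the latest free slot ≤ its deadline.
Profit order: C=35 E=33 B=22 D=20 A=15
Assign: C→slot 1, E skipped, B skipped, D skipped, A→slot 3.
Slots: [1:C] [3:A]
Profit = 35 + 15 = 50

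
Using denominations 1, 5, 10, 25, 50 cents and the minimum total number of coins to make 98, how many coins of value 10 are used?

2

98 = 1×50 + 1×25 + 2×10 + 3×1
Count of 10: 2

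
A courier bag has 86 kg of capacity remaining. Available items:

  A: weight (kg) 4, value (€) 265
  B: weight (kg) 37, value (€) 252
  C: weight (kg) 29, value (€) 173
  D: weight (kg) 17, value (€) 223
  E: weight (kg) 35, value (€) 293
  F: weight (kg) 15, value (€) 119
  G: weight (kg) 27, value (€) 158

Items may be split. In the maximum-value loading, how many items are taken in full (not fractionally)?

4

Order: A (265/4=66.25) > D (223/17=13.12) > E (293/35=8.37) > F (119/15=7.93) > B (252/37=6.81) > C (173/29=5.97) > G (158/27=5.85)
Fill: take A (4 @ 265) → take D (17 @ 223) → take E (35 @ 293) → take F (15 @ 119) → take 15/37 of B → 102.16; 86/86 used.
4 item(s) taken whole; one partial (take 15/37 of B).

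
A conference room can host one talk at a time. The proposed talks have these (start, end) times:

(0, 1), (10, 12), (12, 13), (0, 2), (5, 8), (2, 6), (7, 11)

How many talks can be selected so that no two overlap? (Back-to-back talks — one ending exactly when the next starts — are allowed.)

4

By end time: (0,1), (0,2), (2,6), (5,8), (7,11), (10,12), (12,13).
Pick (0,1); next start ≥ 1 → (2,6); next start ≥ 6 → (7,11); next start ≥ 11 → (12,13).
Selected 4 talks.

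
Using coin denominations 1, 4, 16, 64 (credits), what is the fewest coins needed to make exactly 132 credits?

Use the largest denomination that fits, subtract, and repeat.
132 − 2×64→4 − 1×4→0
Total coins = 2 + 1 = 3

3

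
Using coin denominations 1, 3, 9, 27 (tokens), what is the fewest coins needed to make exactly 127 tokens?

127 = 4×27 + 2×9 + 1×1
Total coins = 4 + 2 + 1 = 7

7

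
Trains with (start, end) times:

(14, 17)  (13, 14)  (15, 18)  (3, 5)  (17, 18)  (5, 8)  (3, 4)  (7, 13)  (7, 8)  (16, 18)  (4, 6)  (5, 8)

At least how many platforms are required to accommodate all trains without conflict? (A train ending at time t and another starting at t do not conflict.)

4

starts: [3, 3, 4, 5, 5, 7, 7, 13, 14, 15, 16, 17]
ends:   [4, 5, 6, 8, 8, 8, 13, 14, 17, 18, 18, 18]
s3→1 s3→2 e4→1 s4→2 e5→1 s5→2 s5→3 e6→2 s7→3 s7→4  — peak 4.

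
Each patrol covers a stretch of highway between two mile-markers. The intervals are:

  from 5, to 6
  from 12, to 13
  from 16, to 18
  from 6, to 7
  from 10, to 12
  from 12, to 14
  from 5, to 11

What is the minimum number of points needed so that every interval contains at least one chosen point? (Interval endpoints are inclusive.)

Sort by right endpoint; whenever an interval is uncovered, place a point at its right end.
By right end: [5,6]  [6,7]  [5,11]  [10,12]  [12,13]  [12,14]  [16,18]
[5,6] uncovered → point at 6; [10,12] uncovered → point at 12; [16,18] uncovered → point at 18.
Points: 6, 12, 18 (3 total).

3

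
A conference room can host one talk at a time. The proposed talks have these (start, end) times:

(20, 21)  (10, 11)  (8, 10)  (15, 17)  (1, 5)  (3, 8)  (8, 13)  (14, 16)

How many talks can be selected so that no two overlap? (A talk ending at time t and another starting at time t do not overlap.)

By end time: (1,5), (3,8), (8,10), (10,11), (8,13), (14,16), (15,17), (20,21).
Pick (1,5); next start ≥ 5 → (8,10); next start ≥ 10 → (10,11); next start ≥ 11 → (14,16); next start ≥ 16 → (20,21).
Selected 5 talks.

5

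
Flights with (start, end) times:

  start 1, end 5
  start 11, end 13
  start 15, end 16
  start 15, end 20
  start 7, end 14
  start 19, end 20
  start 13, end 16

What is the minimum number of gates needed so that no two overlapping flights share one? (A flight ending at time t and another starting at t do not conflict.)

3

The answer is the maximum number of intervals overlapping at any instant.
Events (time:±→running): 1:+→1 5:-→0 7:+→1 11:+→2 13:-→1 13:+→2 14:-→1 15:+→2 15:+→3 … peak 3.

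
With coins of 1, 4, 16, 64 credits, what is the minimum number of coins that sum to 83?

5

Greedy: take as many of the largest coin as possible, then repeat with the remainder.
83 − 1×64→19 − 1×16→3 − 3×1→0
Total coins = 1 + 1 + 3 = 5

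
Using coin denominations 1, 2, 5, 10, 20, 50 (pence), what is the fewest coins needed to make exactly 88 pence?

6

Use the largest denomination that fits, subtract, and repeat.
88 = 1×50 + 1×20 + 1×10 + 1×5 + 1×2 + 1×1
Total coins = 1 + 1 + 1 + 1 + 1 + 1 = 6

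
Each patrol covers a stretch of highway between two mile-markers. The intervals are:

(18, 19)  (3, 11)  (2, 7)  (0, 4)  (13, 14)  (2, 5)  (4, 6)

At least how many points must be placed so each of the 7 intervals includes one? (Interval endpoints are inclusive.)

3

Process intervals by earliest right end; each time one isn't hit yet, stab at its right endpoint.
Sorted: [0,4] [2,5] [4,6] [2,7] [3,11] [13,14] [18,19]
{[0,4],[2,5],[4,6],[2,7],[3,11]} hit by 4; {[13,14]} hit by 14; {[18,19]} hit by 19.
Points: 4, 14, 19 (3 total).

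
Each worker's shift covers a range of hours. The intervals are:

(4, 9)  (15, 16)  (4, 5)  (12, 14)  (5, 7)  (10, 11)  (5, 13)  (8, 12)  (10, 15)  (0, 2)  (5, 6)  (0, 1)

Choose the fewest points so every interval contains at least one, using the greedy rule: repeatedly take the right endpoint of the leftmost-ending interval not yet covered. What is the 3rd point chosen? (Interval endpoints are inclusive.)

Sort by right endpoint; whenever an interval is uncovered, place a point at its right end.
Sorted: [0,1] [0,2] [4,5] [5,6] [5,7] [4,9] [10,11] [8,12] [5,13] [12,14] [10,15] [15,16]
{[0,1],[0,2]} hit by 1; {[4,5],[5,6],[5,7],[4,9]} hit by 5; {[10,11],[8,12],[5,13]} hit by 11; {[12,14],[10,15]} hit by 14; {[15,16]} hit by 16.
Points: 1, 5, 11, 14, 16 (5 total).

11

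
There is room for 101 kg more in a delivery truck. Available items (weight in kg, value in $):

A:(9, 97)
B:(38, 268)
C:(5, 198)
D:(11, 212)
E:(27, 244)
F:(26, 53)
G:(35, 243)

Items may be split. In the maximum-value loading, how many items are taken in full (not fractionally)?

Order: C (198/5=39.60) > D (212/11=19.27) > A (97/9=10.78) > E (244/27=9.04) > B (268/38=7.05) > G (243/35=6.94) > F (53/26=2.04)
Fill: take C (5 @ 198) → take D (11 @ 212) → take A (9 @ 97) → take E (27 @ 244) → take B (38 @ 268) → take 11/35 of G → 76.37; 101/101 used.
5 item(s) taken whole; one partial (take 11/35 of G).

5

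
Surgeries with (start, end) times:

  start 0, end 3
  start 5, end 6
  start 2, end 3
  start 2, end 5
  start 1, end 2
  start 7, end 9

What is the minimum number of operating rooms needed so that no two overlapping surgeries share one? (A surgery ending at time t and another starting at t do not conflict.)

Count concurrent intervals with a sweep; the peak is the room count.
Events (time:±→running): 0:+→1 1:+→2 2:-→1 2:+→2 2:+→3 … peak 3.

3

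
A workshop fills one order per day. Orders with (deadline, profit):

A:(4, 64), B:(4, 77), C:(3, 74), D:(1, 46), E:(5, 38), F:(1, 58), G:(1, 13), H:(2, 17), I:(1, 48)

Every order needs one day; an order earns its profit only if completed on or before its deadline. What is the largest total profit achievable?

Sort by profit descending; place each in the latest free slot ≤ its deadline.
By profit: B(d4,77), C(d3,74), A(d4,64), F(d1,58), I(d1,48), D(d1,46), E(d5,38), H(d2,17), G(d1,13)
B→slot 4; C→slot 3; A→slot 2; F→slot 1; I skipped; D skipped; E→slot 5; H skipped; G skipped.
Profit = 58 + 64 + 74 + 77 + 38 = 311

311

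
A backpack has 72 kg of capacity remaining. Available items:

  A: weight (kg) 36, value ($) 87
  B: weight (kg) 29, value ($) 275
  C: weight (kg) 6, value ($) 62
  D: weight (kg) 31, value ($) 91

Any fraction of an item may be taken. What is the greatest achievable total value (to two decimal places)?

442.50

Ratios (sorted): C 10.33, B 9.48, D 2.94, A 2.42
take C (6 @ 62); take B (29 @ 275); take D (31 @ 91); take 6/36 of A → 14.50. Capacity used 72/72.
Total value = 442.50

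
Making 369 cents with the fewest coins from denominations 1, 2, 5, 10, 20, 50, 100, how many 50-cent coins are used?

Use the largest denomination that fits, subtract, and repeat.
369 = 3×100 + 1×50 + 1×10 + 1×5 + 2×2
Count of 50: 1

1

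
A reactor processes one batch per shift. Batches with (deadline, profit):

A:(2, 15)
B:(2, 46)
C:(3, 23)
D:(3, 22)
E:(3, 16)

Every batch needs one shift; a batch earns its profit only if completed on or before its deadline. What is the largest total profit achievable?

91

Take jobs in profit order; each goes to the latest open slot no later than its deadline.
Profit order: B=46 C=23 D=22 E=16 A=15
Assign: B→slot 2, C→slot 3, D→slot 1, E skipped, A skipped.
Slots: [1:D] [2:B] [3:C]
Profit = 22 + 46 + 23 = 91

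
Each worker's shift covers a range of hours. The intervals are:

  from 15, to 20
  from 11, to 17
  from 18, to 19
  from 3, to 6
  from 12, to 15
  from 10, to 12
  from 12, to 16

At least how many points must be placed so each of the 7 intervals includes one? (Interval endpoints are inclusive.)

Sort by right endpoint; whenever an interval is uncovered, place a point at its right end.
By right end: [3,6]  [10,12]  [12,15]  [12,16]  [11,17]  [18,19]  [15,20]
[3,6] uncovered → point at 6; [10,12] uncovered → point at 12; [18,19] uncovered → point at 19.
Points: 6, 12, 19 (3 total).

3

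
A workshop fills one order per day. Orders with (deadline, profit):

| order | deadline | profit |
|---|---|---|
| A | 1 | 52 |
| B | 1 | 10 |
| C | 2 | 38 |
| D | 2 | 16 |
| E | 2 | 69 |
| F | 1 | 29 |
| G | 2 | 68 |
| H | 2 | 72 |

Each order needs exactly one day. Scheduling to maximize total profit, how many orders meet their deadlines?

2

Profit order: H=72 E=69 G=68 A=52 C=38 F=29 D=16 B=10
Assign: H→slot 2, E→slot 1, G skipped, A skipped, C skipped, F skipped, D skipped, B skipped.
Slots: [1:E] [2:H]
2 of 8 scheduled.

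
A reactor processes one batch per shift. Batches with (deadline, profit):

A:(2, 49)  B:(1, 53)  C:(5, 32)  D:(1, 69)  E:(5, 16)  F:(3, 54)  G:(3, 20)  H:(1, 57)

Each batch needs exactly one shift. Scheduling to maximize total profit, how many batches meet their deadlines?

5

Take jobs in profit order; each goes to the latest open slot no later than its deadline.
Profit order: D=69 H=57 F=54 B=53 A=49 C=32 G=20 E=16
Assign: D→slot 1, H skipped, F→slot 3, B skipped, A→slot 2, C→slot 5, G skipped, E→slot 4.
Slots: [1:D] [2:A] [3:F] [4:E] [5:C]
5 of 8 scheduled.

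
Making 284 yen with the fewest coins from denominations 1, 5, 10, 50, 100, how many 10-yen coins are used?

3

284 − 2×100→84 − 1×50→34 − 3×10→4 − 4×1→0
Count of 10: 3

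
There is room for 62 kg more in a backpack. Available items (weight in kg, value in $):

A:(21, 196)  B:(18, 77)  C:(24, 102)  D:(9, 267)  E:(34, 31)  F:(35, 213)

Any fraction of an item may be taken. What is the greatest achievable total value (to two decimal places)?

Greedy by value/weight ratio, highest first.
Ratios (sorted): D 29.67, A 9.33, F 6.09, B 4.28, C 4.25, E 0.91
take D (9 @ 267); take A (21 @ 196); take 32/35 of F → 194.74. Capacity used 62/62.
Total value = 657.74

657.74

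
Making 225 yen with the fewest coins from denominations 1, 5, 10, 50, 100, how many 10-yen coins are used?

Greedy: take as many of the largest coin as possible, then repeat with the remainder.
225 = 2×100 + 2×10 + 1×5
Count of 10: 2

2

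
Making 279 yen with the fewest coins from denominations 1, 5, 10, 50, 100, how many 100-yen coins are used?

2

Greedy: take as many of the largest coin as possible, then repeat with the remainder.
279 − 2×100→79 − 1×50→29 − 2×10→9 − 1×5→4 − 4×1→0
Count of 100: 2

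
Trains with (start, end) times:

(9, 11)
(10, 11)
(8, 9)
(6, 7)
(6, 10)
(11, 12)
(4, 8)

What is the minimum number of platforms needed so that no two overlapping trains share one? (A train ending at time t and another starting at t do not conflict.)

starts: [4, 6, 6, 8, 9, 10, 11]
ends:   [7, 8, 9, 10, 11, 11, 12]
s4→1 s6→2 s6→3  — peak 3.

3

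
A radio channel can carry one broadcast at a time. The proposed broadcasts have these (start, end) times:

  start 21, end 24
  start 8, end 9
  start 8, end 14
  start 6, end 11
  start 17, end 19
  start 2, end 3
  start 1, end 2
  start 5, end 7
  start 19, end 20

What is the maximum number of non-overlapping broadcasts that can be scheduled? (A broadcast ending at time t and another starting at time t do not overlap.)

7

Greedy by earliest finish: after sorting by end time, pick each interval compatible with the last pick.
By end time: (1,2), (2,3), (5,7), (8,9), (6,11), (8,14), (17,19), (19,20), (21,24).
Pick (1,2); next start ≥ 2 → (2,3); next start ≥ 3 → (5,7); next start ≥ 7 → (8,9); next start ≥ 9 → (17,19); next start ≥ 19 → (19,20); next start ≥ 20 → (21,24).
Selected 7 broadcasts.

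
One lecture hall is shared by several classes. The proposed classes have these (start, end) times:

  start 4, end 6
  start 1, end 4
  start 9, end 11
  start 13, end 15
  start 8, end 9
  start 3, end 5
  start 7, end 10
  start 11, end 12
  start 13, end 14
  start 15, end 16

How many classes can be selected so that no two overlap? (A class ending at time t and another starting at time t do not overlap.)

Greedy by earliest finish: after sorting by end time, pick each interval compatible with the last pick.
By end time: (1,4), (3,5), (4,6), (8,9), (7,10), (9,11), (11,12), (13,14), (13,15), (15,16).
Pick (1,4); next start ≥ 4 → (4,6); next start ≥ 6 → (8,9); next start ≥ 9 → (9,11); next start ≥ 11 → (11,12); next start ≥ 12 → (13,14); next start ≥ 14 → (15,16).
Selected 7 classes.

7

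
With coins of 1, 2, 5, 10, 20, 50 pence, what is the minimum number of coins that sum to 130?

4

Use the largest denomination that fits, subtract, and repeat.
130 − 2×50→30 − 1×20→10 − 1×10→0
Total coins = 2 + 1 + 1 = 4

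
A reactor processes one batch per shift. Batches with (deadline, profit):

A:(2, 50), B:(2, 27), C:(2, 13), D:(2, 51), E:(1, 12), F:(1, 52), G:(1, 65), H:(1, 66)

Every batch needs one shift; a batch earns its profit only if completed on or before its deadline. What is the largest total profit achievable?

117

Profit order: H=66 G=65 F=52 D=51 A=50 B=27 C=13 E=12
Assign: H→slot 1, G skipped, F skipped, D→slot 2, A skipped, B skipped, C skipped, E skipped.
Slots: [1:H] [2:D]
Profit = 66 + 51 = 117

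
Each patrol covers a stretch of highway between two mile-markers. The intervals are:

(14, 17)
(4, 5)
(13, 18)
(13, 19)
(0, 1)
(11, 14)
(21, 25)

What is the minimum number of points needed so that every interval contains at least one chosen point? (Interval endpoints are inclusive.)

Sort by right endpoint; whenever an interval is uncovered, place a point at its right end.
By right end: [0,1]  [4,5]  [11,14]  [14,17]  [13,18]  [13,19]  [21,25]
[0,1] uncovered → point at 1; [4,5] uncovered → point at 5; [11,14] uncovered → point at 14; [21,25] uncovered → point at 25.
Points: 1, 5, 14, 25 (4 total).

4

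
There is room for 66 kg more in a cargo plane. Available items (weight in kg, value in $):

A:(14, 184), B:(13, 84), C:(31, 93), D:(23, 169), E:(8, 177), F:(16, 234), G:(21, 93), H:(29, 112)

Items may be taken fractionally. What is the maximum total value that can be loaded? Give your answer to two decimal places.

Ratios (sorted): E 22.12, F 14.62, A 13.14, D 7.35, B 6.46, G 4.43, H 3.86, C 3.00
take E (8 @ 177); take F (16 @ 234); take A (14 @ 184); take D (23 @ 169); take 5/13 of B → 32.31. Capacity used 66/66.
Total value = 796.31

796.31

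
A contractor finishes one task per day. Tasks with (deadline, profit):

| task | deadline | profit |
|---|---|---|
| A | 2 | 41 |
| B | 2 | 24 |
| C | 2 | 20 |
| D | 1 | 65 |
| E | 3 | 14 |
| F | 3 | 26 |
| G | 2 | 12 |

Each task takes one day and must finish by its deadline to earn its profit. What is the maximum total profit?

By profit: D(d1,65), A(d2,41), F(d3,26), B(d2,24), C(d2,20), E(d3,14), G(d2,12)
D→slot 1; A→slot 2; F→slot 3; B skipped; C skipped; E skipped; G skipped.
Profit = 65 + 41 + 26 = 132

132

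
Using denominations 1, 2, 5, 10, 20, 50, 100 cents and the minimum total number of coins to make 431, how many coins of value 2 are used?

431 = 4×100 + 1×20 + 1×10 + 1×1
Count of 2: 0

0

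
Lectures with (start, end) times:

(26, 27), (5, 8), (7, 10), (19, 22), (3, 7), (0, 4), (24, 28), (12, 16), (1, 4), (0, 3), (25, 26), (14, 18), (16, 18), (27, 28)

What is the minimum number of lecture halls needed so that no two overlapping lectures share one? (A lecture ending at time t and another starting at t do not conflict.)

Count concurrent intervals with a sweep; the peak is the room count.
Events (time:±→running): 0:+→1 0:+→2 1:+→3 … peak 3.

3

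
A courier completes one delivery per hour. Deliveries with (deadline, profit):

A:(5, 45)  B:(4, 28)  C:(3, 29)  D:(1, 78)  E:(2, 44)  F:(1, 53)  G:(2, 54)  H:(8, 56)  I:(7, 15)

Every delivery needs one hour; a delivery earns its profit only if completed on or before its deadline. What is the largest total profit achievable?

305

Sort by profit descending; place each in the latest free slot ≤ its deadline.
By profit: D(d1,78), H(d8,56), G(d2,54), F(d1,53), A(d5,45), E(d2,44), C(d3,29), B(d4,28), I(d7,15)
D→slot 1; H→slot 8; G→slot 2; F skipped; A→slot 5; E skipped; C→slot 3; B→slot 4; I→slot 7.
Profit = 78 + 54 + 29 + 28 + 45 + 15 + 56 = 305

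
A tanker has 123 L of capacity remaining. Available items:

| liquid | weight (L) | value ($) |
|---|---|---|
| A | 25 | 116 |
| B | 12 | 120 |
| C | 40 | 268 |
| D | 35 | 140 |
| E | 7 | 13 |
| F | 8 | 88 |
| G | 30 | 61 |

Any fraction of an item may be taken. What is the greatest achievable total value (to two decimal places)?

738.10

Greedy by value/weight ratio, highest first.
Ratios (sorted): F 11.00, B 10.00, C 6.70, A 4.64, D 4.00, G 2.03, E 1.86
take F (8 @ 88); take B (12 @ 120); take C (40 @ 268); take A (25 @ 116); take D (35 @ 140); take 3/30 of G → 6.10. Capacity used 123/123.
Total value = 738.10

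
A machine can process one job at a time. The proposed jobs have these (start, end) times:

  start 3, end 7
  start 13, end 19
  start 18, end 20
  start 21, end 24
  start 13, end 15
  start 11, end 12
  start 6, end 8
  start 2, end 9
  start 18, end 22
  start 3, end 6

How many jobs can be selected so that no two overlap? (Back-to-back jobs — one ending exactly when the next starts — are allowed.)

Greedy by earliest finish: after sorting by end time, pick each interval compatible with the last pick.
Sorted by end: (3,6)  (3,7)  (6,8)  (2,9)  (11,12)  (13,15)  (13,19)  (18,20)  (18,22)  (21,24)
take (3,6); skip (3,7); take (6,8); take (11,12); take (13,15); take (18,20); take (21,24).
Selected 6 jobs.

6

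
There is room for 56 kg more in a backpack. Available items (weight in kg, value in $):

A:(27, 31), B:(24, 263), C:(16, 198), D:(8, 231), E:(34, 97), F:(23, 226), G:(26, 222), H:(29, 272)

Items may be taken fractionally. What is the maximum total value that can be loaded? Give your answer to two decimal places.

Sort by value per unit weight and fill in that order.
Ratios (sorted): D 28.88, C 12.38, B 10.96, F 9.83, H 9.38, G 8.54, E 2.85, A 1.15
take D (8 @ 231); take C (16 @ 198); take B (24 @ 263); take 8/23 of F → 78.61. Capacity used 56/56.
Total value = 770.61

770.61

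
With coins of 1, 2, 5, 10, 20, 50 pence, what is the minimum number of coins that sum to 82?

Greedy: take as many of the largest coin as possible, then repeat with the remainder.
82 = 1×50 + 1×20 + 1×10 + 1×2
Total coins = 1 + 1 + 1 + 1 = 4

4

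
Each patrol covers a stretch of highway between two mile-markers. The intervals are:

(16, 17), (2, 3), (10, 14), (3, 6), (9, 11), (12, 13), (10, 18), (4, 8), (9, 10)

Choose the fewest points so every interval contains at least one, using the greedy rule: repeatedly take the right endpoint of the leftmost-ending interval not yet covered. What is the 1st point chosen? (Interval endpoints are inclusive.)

Sorted: [2,3] [3,6] [4,8] [9,10] [9,11] [12,13] [10,14] [16,17] [10,18]
{[2,3],[3,6]} hit by 3; {[4,8]} hit by 8; {[9,10],[9,11]} hit by 10; {[12,13],[10,14]} hit by 13; {[16,17],[10,18]} hit by 17.
Points: 3, 8, 10, 13, 17 (5 total).

3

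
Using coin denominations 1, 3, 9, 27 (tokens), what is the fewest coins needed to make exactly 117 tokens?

5

Greedy: take as many of the largest coin as possible, then repeat with the remainder.
117 = 4×27 + 1×9
Total coins = 4 + 1 = 5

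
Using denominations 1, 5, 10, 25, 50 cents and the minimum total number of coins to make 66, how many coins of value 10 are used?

66 = 1×50 + 1×10 + 1×5 + 1×1
Count of 10: 1

1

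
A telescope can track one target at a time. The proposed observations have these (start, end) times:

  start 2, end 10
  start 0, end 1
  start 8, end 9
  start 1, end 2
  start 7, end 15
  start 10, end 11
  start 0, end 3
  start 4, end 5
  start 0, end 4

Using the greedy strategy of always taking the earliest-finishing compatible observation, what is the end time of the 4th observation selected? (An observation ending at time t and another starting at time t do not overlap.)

9

Sort by end time and greedily take each interval whose start is ≥ the last chosen end.
Sorted by end: (0,1)  (1,2)  (0,3)  (0,4)  (4,5)  (8,9)  (2,10)  (10,11)  (7,15)
take (0,1); take (1,2); skip (0,4); take (4,5); take (8,9); skip (2,10); take (10,11); skip (7,15).
Selected: (0,1) (1,2) (4,5) (8,9) (10,11)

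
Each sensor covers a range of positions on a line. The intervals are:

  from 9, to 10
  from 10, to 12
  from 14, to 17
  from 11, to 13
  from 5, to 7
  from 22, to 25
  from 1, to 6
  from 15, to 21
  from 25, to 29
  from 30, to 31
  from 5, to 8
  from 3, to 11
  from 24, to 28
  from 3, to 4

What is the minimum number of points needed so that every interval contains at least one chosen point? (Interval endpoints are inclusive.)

7

By right end: [3,4]  [1,6]  [5,7]  [5,8]  [9,10]  [3,11]  [10,12]  [11,13]  [14,17]  [15,21]  [22,25]  [24,28]  [25,29]  [30,31]
[3,4] uncovered → point at 4; [5,7] uncovered → point at 7; [9,10] uncovered → point at 10; [11,13] uncovered → point at 13; [14,17] uncovered → point at 17; [22,25] uncovered → point at 25; [30,31] uncovered → point at 31.
Points: 4, 7, 10, 13, 17, 25, 31 (7 total).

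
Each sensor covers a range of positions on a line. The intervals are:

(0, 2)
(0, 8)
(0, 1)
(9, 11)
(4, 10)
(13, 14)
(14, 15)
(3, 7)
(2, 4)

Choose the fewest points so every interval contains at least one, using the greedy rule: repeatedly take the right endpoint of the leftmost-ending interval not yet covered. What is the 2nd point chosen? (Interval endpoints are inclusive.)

4

By right end: [0,1]  [0,2]  [2,4]  [3,7]  [0,8]  [4,10]  [9,11]  [13,14]  [14,15]
[0,1] uncovered → point at 1; [2,4] uncovered → point at 4; [9,11] uncovered → point at 11; [13,14] uncovered → point at 14.
Points: 1, 4, 11, 14 (4 total).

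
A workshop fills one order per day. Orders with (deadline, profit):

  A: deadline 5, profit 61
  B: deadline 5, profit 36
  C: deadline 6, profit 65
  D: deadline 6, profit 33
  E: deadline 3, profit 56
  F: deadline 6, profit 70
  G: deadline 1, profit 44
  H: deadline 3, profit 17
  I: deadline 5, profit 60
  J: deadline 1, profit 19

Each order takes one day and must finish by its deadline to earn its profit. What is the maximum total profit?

356

Profit order: F=70 C=65 A=61 I=60 E=56 G=44 B=36 D=33 J=19 H=17
Assign: F→slot 6, C→slot 5, A→slot 4, I→slot 3, E→slot 2, G→slot 1, B skipped, D skipped, J skipped, H skipped.
Slots: [1:G] [2:E] [3:I] [4:A] [5:C] [6:F]
Profit = 44 + 56 + 60 + 61 + 65 + 70 = 356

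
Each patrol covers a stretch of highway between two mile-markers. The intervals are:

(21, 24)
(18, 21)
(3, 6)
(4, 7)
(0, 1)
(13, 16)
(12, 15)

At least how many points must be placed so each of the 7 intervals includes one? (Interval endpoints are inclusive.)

By right end: [0,1]  [3,6]  [4,7]  [12,15]  [13,16]  [18,21]  [21,24]
[0,1] uncovered → point at 1; [3,6] uncovered → point at 6; [12,15] uncovered → point at 15; [18,21] uncovered → point at 21.
Points: 1, 6, 15, 21 (4 total).

4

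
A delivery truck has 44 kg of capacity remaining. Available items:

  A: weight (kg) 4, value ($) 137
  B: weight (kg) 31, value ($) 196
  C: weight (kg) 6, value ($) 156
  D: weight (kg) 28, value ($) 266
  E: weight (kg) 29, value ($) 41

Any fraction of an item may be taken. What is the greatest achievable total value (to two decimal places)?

596.94

Order: A (137/4=34.25) > C (156/6=26.00) > D (266/28=9.50) > B (196/31=6.32) > E (41/29=1.41)
Fill: take A (4 @ 137) → take C (6 @ 156) → take D (28 @ 266) → take 6/31 of B → 37.94; 44/44 used.
Total value = 596.94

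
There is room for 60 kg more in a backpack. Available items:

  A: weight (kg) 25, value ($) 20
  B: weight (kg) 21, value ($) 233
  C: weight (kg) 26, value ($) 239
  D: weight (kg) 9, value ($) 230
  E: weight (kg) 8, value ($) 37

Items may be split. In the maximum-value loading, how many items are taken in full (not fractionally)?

Order: D (230/9=25.56) > B (233/21=11.10) > C (239/26=9.19) > E (37/8=4.62) > A (20/25=0.80)
Fill: take D (9 @ 230) → take B (21 @ 233) → take C (26 @ 239) → take 4/8 of E → 18.50; 60/60 used.
3 item(s) taken whole; one partial (take 4/8 of E).

3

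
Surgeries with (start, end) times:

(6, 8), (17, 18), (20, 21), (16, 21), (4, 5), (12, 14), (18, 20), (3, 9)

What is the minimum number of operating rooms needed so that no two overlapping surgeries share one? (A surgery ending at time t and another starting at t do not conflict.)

2

The answer is the maximum number of intervals overlapping at any instant.
Events (time:±→running): 3:+→1 4:+→2 … peak 2.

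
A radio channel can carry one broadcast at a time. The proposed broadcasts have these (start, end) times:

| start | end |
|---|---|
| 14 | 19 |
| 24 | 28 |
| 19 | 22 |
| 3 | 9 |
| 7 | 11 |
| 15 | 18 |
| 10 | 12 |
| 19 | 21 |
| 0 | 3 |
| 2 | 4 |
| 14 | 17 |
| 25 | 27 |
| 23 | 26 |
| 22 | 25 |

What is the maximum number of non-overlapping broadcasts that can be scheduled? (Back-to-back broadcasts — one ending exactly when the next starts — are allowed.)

7

Greedy by earliest finish: after sorting by end time, pick each interval compatible with the last pick.
Sorted by end: (0,3)  (2,4)  (3,9)  (7,11)  (10,12)  (14,17)  (15,18)  (14,19)  (19,21)  (19,22)  (22,25)  (23,26)  (25,27)  (24,28)
take (0,3); skip (2,4); take (3,9); take (10,12); take (14,17); take (19,21); take (22,25); take (25,27).
Selected 7 broadcasts.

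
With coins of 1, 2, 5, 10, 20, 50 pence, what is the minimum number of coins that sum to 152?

4

Use the largest denomination that fits, subtract, and repeat.
152 − 3×50→2 − 1×2→0
Total coins = 3 + 1 = 4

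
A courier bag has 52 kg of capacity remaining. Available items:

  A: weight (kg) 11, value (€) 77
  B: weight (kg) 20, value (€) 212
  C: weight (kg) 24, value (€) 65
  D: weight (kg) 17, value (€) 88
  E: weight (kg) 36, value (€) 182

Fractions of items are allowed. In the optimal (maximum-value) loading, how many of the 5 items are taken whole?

3

Ratios (sorted): B 10.60, A 7.00, D 5.18, E 5.06, C 2.71
take B (20 @ 212); take A (11 @ 77); take D (17 @ 88); take 4/36 of E → 20.22. Capacity used 52/52.
3 item(s) taken whole; one partial (take 4/36 of E).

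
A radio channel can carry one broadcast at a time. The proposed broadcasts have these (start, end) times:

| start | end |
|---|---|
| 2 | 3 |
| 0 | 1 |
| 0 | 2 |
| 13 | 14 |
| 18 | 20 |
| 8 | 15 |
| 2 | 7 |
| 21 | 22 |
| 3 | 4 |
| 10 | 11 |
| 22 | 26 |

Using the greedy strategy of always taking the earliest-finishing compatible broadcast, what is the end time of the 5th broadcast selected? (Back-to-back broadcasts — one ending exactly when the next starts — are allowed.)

Sort by end time and greedily take each interval whose start is ≥ the last chosen end.
Sorted by end: (0,1)  (0,2)  (2,3)  (3,4)  (2,7)  (10,11)  (13,14)  (8,15)  (18,20)  (21,22)  (22,26)
take (0,1); take (2,3); take (3,4); skip (2,7); take (10,11); take (13,14); take (18,20); take (21,22); take (22,26).
Selected: (0,1) (2,3) (3,4) (10,11) (13,14) (18,20) (21,22) (22,26)

14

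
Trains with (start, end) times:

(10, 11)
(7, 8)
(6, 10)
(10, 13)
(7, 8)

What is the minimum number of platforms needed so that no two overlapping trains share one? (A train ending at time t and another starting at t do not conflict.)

Events (time:±→running): 6:+→1 7:+→2 7:+→3 … peak 3.

3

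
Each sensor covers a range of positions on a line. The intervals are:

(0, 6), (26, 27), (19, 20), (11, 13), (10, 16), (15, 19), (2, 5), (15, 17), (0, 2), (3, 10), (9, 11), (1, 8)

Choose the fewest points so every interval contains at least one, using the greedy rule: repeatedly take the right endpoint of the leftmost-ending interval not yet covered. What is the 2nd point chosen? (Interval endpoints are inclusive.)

10

Process intervals by earliest right end; each time one isn't hit yet, stab at its right endpoint.
Sorted: [0,2] [2,5] [0,6] [1,8] [3,10] [9,11] [11,13] [10,16] [15,17] [15,19] [19,20] [26,27]
{[0,2],[2,5],[0,6],[1,8]} hit by 2; {[3,10],[9,11]} hit by 10; {[11,13],[10,16]} hit by 13; {[15,17],[15,19]} hit by 17; {[19,20]} hit by 20; {[26,27]} hit by 27.
Points: 2, 10, 13, 17, 20, 27 (6 total).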